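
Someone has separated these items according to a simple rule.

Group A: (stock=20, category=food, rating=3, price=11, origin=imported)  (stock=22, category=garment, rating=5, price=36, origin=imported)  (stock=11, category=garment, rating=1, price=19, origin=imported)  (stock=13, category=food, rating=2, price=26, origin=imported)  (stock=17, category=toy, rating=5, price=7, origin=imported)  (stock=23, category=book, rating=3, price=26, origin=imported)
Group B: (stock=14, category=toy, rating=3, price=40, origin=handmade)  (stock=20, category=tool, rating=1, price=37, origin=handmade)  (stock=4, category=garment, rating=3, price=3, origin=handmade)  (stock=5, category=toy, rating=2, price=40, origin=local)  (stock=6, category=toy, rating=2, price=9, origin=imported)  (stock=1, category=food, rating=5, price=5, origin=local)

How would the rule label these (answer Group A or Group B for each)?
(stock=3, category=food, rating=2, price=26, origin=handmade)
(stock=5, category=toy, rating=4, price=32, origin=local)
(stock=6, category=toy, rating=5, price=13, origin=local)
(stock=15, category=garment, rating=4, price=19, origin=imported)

Group B, Group B, Group B, Group A

The rule appears to be: origin is imported AND stock ≥ 11.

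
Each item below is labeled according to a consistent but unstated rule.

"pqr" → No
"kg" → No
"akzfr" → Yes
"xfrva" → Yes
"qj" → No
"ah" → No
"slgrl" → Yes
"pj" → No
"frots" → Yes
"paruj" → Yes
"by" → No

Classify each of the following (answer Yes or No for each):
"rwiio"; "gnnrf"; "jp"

Yes, Yes, No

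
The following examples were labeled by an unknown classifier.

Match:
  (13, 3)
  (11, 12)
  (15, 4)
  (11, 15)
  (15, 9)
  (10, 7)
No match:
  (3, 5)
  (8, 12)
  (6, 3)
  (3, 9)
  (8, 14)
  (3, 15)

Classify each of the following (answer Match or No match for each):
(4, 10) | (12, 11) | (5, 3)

'Match' ⟺ first ≥ 9.
(4, 10) — first 4, hence No match.
(12, 11) — first 12, hence Match.
(5, 3) — first 5, hence No match.

No match, Match, No match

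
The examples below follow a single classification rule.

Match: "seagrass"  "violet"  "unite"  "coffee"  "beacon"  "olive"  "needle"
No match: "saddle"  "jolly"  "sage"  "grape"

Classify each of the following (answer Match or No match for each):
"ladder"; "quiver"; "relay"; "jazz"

No match, Match, No match, No match

The distinguishing property — has ≥ 3 vowels — holds for all the 'Match' cases and none of the 'No match' cases.
"ladder" — 2 vowels, hence No match.
"quiver" — 3 vowels, hence Match.
"relay" — 2 vowels, hence No match.
"jazz" — 1 vowel, hence No match.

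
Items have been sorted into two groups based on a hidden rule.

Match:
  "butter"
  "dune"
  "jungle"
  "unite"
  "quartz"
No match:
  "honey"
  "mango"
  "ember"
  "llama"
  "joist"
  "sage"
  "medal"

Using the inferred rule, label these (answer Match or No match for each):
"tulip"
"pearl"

Match, No match

Looking at the examples, the only property every 'Match' case has and every 'No match' case lacks is: contains 'u'.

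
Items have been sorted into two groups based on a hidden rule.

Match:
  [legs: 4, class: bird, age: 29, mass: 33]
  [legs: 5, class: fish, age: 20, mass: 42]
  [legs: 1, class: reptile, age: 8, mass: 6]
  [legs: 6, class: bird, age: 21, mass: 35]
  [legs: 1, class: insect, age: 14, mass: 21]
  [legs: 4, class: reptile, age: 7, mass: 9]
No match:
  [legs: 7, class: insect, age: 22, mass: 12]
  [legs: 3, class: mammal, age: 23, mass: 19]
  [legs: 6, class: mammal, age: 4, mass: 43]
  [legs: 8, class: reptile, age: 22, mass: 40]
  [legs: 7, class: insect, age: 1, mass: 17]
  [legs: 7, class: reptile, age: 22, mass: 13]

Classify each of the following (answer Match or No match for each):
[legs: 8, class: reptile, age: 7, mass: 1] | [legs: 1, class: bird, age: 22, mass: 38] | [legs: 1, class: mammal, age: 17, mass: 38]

No match, Match, No match

Rule: class is not mammal AND legs ≤ 6. This holds for each 'Match' example and fails for each 'No match' one.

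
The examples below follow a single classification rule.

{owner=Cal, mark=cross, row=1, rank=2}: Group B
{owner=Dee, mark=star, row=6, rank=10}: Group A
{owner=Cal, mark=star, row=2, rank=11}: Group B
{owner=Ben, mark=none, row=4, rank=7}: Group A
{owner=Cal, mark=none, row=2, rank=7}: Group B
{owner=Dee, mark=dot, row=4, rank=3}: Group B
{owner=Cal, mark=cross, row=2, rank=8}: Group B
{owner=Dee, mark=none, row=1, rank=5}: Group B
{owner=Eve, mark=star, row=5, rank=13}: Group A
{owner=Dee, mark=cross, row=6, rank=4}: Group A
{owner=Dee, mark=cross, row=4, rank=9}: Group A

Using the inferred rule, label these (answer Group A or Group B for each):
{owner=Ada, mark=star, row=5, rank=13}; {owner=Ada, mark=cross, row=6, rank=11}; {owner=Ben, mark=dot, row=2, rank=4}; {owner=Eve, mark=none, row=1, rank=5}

Group A, Group A, Group B, Group B

The simplest hypothesis consistent with all the labels is: rank ≥ 4 AND row ≥ 4.
{owner=Ada, mark=star, row=5, rank=13}: rank = 13, row = 5, has this property → Group A.
{owner=Ada, mark=cross, row=6, rank=11}: rank = 11, row = 6, has this property → Group A.
{owner=Ben, mark=dot, row=2, rank=4}: rank = 4, row = 2, doesn't qualify → Group B.
{owner=Eve, mark=none, row=1, rank=5}: rank = 5, row = 1, doesn't qualify → Group B.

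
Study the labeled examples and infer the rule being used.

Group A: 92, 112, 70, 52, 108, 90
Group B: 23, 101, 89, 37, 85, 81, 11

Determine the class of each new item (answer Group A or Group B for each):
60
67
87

Group A, Group B, Group B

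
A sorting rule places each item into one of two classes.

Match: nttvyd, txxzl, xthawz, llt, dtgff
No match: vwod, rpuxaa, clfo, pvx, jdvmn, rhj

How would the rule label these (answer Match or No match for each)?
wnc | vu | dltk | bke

No match, No match, Match, No match

Rule: contains 't'. This holds for each 'Match' example and fails for each 'No match' one.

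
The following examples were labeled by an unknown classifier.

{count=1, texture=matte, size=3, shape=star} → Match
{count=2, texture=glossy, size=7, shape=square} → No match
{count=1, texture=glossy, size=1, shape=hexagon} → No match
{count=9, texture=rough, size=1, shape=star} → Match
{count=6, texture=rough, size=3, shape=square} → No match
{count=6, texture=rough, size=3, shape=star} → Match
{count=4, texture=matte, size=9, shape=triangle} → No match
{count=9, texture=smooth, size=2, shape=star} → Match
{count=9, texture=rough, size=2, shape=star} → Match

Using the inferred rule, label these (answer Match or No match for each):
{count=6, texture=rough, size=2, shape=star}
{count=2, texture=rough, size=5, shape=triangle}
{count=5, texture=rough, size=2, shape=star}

Match, No match, Match

One predicate separates the groups cleanly: shape is star.
{count=6, texture=rough, size=2, shape=star} — shape is star, hence Match.
{count=2, texture=rough, size=5, shape=triangle} — shape is triangle, hence No match.
{count=5, texture=rough, size=2, shape=star} — shape is star, hence Match.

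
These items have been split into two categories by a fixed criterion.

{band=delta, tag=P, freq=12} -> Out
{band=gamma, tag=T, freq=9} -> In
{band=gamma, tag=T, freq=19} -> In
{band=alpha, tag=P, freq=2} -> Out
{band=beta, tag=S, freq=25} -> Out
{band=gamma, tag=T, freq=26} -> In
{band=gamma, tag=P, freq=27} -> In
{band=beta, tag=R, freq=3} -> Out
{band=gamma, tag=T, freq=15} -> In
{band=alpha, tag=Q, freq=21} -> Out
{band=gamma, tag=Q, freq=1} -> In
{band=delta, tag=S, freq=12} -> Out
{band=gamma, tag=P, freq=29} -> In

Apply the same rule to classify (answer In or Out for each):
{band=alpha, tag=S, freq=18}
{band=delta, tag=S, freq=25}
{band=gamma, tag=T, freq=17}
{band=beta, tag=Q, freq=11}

Out, Out, In, Out

The rule appears to be: band is gamma.
{band=alpha, tag=S, freq=18} → band is alpha → Out. {band=delta, tag=S, freq=25} → band is delta → Out. {band=gamma, tag=T, freq=17} → band is gamma → In. {band=beta, tag=Q, freq=11} → band is beta → Out.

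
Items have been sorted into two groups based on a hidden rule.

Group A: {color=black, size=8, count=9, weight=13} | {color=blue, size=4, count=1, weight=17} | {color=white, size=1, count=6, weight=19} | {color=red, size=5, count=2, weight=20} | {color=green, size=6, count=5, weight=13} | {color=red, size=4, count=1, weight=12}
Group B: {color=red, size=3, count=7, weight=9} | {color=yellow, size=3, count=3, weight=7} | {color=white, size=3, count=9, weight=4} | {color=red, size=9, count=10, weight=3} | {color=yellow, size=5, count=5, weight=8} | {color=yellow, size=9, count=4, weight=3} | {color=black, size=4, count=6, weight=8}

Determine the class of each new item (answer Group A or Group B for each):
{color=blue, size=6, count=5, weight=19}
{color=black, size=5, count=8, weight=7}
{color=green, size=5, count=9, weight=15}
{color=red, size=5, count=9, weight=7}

Every 'Group A' example satisfies: weight ≥ 12. None of the 'Group B' examples do.
Group A: {color=blue, size=6, count=5, weight=19}, since weight = 19.
Group B: {color=black, size=5, count=8, weight=7}, since weight = 7.
Group A: {color=green, size=5, count=9, weight=15}, since weight = 15.
Group B: {color=red, size=5, count=9, weight=7}, since weight = 7.

Group A, Group B, Group A, Group B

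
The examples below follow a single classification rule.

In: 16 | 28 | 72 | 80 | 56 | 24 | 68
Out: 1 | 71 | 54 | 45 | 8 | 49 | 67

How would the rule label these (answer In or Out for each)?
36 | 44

In, In

The common property of the 'In' items is: multiple of 4 AND at least 16. No 'Out' item has it.
36 — 36 = 4·9, 36 ≥ 16, hence In.
44 — 44 = 4·11, 44 ≥ 16, hence In.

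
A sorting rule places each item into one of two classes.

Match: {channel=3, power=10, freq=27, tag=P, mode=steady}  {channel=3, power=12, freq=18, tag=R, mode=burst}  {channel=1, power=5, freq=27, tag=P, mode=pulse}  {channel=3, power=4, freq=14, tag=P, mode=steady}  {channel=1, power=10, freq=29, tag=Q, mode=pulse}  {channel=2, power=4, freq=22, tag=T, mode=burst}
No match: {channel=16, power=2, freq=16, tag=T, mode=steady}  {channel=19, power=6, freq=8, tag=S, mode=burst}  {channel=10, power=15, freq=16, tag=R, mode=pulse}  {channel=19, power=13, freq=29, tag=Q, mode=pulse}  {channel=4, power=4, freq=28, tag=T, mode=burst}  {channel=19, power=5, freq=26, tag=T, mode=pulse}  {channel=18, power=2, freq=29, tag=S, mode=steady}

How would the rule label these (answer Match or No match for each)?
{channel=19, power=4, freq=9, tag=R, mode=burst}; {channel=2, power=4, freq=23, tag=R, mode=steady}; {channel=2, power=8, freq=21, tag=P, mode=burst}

No match, Match, Match

The simplest hypothesis consistent with all the labels is: channel ≤ 3.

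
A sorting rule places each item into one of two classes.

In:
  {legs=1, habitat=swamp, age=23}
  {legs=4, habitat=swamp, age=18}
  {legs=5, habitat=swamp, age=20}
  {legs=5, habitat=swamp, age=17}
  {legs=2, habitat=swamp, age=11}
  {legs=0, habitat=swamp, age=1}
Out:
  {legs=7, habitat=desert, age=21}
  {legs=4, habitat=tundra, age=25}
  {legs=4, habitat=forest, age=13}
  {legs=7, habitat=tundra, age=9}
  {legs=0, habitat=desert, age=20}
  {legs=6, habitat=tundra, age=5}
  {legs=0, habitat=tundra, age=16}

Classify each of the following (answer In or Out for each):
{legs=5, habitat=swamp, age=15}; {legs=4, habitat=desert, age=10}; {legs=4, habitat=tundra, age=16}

Looking at the examples, the only property every 'In' case has and every 'Out' case lacks is: habitat is swamp.

In, Out, Out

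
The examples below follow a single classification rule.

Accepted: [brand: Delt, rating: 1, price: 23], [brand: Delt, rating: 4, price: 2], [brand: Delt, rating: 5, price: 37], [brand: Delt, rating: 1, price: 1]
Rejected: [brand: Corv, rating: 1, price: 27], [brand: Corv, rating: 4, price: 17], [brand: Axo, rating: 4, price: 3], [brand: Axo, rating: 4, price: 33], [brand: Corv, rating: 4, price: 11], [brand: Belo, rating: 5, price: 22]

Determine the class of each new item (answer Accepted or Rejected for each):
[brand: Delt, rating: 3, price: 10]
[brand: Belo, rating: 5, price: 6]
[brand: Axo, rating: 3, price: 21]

Accepted, Rejected, Rejected

Comparing the two groups points to one rule — brand is Delt.
[brand: Delt, rating: 3, price: 10]: Accepted (brand is Delt).
[brand: Belo, rating: 5, price: 6]: Rejected (brand is Belo).
[brand: Axo, rating: 3, price: 21]: Rejected (brand is Axo).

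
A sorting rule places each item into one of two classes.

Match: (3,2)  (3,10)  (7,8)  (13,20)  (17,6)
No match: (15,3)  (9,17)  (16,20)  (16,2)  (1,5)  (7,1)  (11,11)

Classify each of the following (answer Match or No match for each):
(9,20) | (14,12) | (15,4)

Comparing the two groups points to one rule — sum is odd.
Match: (9,20), since 9+20 = 29.
No match: (14,12), since 14+12 = 26.
Match: (15,4), since 15+4 = 19.

Match, No match, Match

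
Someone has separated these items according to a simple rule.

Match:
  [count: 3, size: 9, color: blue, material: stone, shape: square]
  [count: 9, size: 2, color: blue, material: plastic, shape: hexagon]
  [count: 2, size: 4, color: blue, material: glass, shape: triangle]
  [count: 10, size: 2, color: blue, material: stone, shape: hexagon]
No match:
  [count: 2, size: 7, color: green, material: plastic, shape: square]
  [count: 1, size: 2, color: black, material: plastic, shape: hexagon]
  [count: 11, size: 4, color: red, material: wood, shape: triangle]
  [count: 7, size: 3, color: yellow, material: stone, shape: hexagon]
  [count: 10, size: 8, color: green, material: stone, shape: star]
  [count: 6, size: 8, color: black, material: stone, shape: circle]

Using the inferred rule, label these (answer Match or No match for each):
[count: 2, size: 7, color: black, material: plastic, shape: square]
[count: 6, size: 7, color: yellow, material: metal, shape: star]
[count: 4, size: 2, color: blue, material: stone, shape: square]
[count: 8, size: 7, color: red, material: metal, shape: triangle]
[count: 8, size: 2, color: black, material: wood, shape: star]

No match, No match, Match, No match, No match

The simplest hypothesis consistent with all the labels is: color is blue.
[count: 2, size: 7, color: black, material: plastic, shape: square] — color is black, hence No match.
[count: 6, size: 7, color: yellow, material: metal, shape: star] — color is yellow, hence No match.
[count: 4, size: 2, color: blue, material: stone, shape: square] — color is blue, hence Match.
[count: 8, size: 7, color: red, material: metal, shape: triangle] — color is red, hence No match.
[count: 8, size: 2, color: black, material: wood, shape: star] — color is black, hence No match.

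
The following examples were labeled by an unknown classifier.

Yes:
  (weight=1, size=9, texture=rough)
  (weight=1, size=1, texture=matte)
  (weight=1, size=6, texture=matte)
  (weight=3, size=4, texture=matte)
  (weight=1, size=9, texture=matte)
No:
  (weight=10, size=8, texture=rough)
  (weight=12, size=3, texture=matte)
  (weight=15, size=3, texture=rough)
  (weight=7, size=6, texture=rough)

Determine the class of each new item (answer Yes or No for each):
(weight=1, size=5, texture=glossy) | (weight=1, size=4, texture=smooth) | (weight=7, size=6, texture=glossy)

The classifier is using: weight ≤ 3.

Yes, Yes, No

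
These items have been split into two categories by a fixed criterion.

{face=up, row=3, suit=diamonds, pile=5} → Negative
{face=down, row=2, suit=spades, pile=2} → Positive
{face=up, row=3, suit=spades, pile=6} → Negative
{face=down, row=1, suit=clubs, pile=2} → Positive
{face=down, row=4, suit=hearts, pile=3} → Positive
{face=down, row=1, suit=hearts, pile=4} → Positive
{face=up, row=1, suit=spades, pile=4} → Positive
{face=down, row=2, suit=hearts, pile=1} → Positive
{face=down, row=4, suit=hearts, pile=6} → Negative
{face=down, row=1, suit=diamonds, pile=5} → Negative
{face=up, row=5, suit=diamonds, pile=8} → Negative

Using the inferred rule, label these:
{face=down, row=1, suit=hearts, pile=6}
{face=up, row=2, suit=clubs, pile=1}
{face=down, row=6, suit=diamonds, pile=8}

Negative, Positive, Negative

All 'Positive' examples share one property — pile ≤ 4 — and every 'Negative' example lacks it.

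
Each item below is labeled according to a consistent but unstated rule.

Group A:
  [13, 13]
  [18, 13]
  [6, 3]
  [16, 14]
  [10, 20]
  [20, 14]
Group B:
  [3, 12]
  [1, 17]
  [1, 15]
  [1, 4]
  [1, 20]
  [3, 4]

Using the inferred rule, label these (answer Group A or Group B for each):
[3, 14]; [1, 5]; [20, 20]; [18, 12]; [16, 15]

Group B, Group B, Group A, Group A, Group A

The distinguishing property — first ≥ 4 — holds for all the 'Group A' cases and none of the 'Group B' cases.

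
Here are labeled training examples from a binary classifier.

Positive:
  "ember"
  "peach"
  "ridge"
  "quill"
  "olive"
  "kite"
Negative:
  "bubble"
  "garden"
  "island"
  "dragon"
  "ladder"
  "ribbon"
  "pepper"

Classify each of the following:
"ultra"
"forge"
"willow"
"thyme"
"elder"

Positive, Positive, Negative, Positive, Positive

'Positive' ⟺ length ≤ 5.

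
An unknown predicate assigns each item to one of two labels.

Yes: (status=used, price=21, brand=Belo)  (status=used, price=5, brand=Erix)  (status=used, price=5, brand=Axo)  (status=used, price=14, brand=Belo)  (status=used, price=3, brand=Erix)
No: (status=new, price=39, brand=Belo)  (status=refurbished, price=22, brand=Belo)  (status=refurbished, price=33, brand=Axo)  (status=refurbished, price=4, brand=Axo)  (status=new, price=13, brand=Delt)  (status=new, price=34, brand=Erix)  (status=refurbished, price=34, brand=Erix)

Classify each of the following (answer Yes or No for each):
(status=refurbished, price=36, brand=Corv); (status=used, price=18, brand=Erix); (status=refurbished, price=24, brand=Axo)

No, Yes, No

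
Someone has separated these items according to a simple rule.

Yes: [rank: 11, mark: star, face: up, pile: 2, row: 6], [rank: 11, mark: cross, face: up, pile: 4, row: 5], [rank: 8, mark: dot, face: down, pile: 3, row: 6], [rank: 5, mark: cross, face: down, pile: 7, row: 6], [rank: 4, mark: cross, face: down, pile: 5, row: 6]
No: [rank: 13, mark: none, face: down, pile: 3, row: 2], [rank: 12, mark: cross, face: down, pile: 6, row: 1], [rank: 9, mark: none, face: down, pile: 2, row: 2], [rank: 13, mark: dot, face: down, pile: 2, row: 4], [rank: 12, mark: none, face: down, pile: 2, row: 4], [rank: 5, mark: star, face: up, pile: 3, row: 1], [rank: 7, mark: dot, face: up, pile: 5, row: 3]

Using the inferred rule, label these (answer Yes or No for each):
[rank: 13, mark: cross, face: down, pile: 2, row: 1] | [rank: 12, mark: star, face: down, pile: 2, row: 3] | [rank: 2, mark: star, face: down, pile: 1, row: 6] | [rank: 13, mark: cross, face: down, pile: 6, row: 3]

No, No, Yes, No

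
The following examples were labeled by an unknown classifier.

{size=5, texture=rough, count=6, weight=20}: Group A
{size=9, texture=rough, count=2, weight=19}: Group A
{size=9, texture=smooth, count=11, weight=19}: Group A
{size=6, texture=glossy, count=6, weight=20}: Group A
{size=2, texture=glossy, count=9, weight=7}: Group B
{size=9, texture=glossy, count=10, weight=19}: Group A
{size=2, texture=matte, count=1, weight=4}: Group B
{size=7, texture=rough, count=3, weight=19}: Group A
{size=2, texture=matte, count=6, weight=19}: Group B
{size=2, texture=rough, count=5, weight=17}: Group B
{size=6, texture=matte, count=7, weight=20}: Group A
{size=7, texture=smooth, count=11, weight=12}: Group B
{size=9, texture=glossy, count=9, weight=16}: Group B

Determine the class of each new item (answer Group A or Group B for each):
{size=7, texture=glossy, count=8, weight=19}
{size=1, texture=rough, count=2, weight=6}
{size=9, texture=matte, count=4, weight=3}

Group A, Group B, Group B

A rule that fits every label: weight ≥ 17 AND size ≥ 5 — true of each 'Group A' example, false of each 'Group B' one.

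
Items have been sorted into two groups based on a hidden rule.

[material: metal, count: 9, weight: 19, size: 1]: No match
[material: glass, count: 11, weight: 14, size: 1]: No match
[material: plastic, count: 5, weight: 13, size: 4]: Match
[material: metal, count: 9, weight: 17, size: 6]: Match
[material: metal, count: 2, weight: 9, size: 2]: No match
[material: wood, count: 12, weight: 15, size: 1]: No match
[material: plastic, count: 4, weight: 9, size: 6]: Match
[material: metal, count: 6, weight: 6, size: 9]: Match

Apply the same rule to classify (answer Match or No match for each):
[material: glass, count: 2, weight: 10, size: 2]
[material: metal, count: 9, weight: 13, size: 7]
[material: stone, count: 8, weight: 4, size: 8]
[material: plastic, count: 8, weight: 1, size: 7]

Rule: size ≥ 4. This holds for each 'Match' example and fails for each 'No match' one.
[material: glass, count: 2, weight: 10, size: 2]: No match (size = 2). [material: metal, count: 9, weight: 13, size: 7]: Match (size = 7). [material: stone, count: 8, weight: 4, size: 8]: Match (size = 8). [material: plastic, count: 8, weight: 1, size: 7]: Match (size = 7).

No match, Match, Match, Match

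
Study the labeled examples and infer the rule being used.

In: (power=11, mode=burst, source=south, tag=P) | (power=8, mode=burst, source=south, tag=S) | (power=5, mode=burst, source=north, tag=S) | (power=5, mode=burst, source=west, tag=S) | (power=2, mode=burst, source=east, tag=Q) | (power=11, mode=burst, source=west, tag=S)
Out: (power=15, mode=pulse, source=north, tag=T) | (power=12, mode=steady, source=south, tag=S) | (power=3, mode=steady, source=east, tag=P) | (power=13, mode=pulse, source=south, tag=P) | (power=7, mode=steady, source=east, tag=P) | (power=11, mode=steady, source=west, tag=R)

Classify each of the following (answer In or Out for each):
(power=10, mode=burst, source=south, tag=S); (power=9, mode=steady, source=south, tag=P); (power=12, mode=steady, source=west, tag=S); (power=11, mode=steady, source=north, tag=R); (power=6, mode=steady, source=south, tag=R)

In, Out, Out, Out, Out

A rule that fits every label: mode is burst — true of each 'In' example, false of each 'Out' one.
(power=10, mode=burst, source=south, tag=S): In (mode is burst).
(power=9, mode=steady, source=south, tag=P): Out (mode is steady).
(power=12, mode=steady, source=west, tag=S): Out (mode is steady).
(power=11, mode=steady, source=north, tag=R): Out (mode is steady).
(power=6, mode=steady, source=south, tag=R): Out (mode is steady).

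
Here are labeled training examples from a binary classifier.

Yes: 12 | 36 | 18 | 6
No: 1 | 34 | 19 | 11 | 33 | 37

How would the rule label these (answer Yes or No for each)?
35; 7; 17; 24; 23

The simplest hypothesis consistent with all the labels is: multiple of 6.
No: 35, since 35 = 6·5 + 5. No: 7, since 7 = 6·1 + 1. No: 17, since 17 = 6·2 + 5. Yes: 24, since 24 = 6·4. No: 23, since 23 = 6·3 + 5.

No, No, No, Yes, No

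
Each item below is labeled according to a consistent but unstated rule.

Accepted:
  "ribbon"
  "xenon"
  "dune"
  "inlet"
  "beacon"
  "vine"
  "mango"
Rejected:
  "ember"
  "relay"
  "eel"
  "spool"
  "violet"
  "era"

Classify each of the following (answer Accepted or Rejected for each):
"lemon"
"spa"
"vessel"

Checking candidate rules against both groups, what survives is: contains 'n'.
Accepted: "lemon", since has 'n'. Rejected: "spa", since no 'n'. Rejected: "vessel", since no 'n'.

Accepted, Rejected, Rejected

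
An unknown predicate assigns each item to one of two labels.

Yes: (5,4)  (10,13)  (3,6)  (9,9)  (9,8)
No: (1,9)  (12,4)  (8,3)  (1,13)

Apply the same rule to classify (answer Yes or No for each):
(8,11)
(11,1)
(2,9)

Rule: |first − second| ≤ 3. This holds for each 'Yes' example and fails for each 'No' one.
(8,11): |8−11| = 3, fits → Yes.
(11,1): |11−1| = 10, does not satisfy this → No.
(2,9): |2−9| = 7, does not satisfy this → No.

Yes, No, No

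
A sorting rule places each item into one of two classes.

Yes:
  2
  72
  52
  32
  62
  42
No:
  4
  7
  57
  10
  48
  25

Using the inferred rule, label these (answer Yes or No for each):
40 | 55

The classifier is using: ends in digit 2.

No, No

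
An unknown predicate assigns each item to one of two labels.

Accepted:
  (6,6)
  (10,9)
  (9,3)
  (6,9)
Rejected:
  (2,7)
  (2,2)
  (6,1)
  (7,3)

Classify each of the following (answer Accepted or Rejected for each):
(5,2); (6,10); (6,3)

Rejected, Accepted, Rejected

The classifier is using: sum ≥ 12.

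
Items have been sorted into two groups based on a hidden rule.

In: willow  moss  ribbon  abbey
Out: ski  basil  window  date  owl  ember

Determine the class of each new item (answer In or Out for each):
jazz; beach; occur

Rule: has a double letter. This holds for each 'In' example and fails for each 'Out' one.
jazz → 'zz' doubled → In.
beach → no doubled letter → Out.
occur → 'cc' doubled → In.

In, Out, In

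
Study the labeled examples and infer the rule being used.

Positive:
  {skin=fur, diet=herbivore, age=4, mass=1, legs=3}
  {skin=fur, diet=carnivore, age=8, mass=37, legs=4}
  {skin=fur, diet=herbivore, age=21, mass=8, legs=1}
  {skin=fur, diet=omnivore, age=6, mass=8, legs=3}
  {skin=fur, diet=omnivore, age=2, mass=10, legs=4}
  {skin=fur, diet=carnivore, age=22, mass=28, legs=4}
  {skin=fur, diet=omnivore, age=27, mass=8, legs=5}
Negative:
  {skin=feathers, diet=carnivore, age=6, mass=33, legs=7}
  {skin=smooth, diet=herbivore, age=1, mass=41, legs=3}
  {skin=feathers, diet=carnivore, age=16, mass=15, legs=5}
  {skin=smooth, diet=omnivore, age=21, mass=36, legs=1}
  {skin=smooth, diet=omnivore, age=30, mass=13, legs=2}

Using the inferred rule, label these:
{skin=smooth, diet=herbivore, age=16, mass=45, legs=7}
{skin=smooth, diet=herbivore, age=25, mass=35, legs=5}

The rule appears to be: skin is fur.
{skin=smooth, diet=herbivore, age=16, mass=45, legs=7}: skin is smooth — does not satisfy this, so Negative. {skin=smooth, diet=herbivore, age=25, mass=35, legs=5}: skin is smooth — does not satisfy this, so Negative.

Negative, Negative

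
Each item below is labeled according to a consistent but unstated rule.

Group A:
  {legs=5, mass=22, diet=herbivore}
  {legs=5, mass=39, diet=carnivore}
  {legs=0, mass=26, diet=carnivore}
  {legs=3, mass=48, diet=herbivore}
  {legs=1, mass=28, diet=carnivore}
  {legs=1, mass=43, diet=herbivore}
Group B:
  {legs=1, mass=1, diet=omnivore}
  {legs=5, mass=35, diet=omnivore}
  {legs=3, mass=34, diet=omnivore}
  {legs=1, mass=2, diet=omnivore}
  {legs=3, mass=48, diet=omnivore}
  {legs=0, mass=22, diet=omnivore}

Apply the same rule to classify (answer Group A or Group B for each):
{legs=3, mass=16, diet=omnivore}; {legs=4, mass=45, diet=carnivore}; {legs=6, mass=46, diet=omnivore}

The common property of the 'Group A' items is: diet is not omnivore. No 'Group B' item has it.

Group B, Group A, Group B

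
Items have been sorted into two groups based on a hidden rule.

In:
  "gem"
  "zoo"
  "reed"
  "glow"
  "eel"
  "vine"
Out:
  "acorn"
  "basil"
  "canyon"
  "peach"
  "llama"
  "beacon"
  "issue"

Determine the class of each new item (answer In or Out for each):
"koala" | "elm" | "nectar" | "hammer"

Out, In, Out, Out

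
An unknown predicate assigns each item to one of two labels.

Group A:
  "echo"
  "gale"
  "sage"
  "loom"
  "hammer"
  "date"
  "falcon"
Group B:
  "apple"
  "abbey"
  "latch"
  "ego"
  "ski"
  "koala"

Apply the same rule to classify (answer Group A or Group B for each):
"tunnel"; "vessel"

Group A, Group A

The distinguishing property — even length — holds for all the 'Group A' cases and none of the 'Group B' cases.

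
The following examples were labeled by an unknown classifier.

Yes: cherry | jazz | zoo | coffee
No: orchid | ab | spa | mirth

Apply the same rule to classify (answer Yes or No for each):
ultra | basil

No, No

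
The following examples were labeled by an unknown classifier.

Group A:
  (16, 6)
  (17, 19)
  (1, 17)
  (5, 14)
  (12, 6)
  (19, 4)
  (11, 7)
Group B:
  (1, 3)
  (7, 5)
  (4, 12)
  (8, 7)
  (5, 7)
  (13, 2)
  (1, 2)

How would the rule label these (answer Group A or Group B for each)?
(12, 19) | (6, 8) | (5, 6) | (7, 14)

Group A, Group B, Group B, Group A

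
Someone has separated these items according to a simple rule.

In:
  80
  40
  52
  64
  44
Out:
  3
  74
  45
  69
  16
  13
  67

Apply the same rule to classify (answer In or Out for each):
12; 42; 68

One predicate separates the groups cleanly: multiple of 4 AND at least 40.
12: 12 = 4·3, 12 < 40, does not pass → Out.
42: 42 = 4·10 + 2, 42 ≥ 40, does not pass → Out.
68: 68 = 4·17, 68 ≥ 40, has this property → In.

Out, Out, In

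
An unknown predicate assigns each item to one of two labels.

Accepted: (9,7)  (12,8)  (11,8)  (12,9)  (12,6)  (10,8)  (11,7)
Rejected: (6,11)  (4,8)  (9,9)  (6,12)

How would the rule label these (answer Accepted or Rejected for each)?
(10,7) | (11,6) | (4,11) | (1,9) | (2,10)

Accepted, Accepted, Rejected, Rejected, Rejected

Checking candidate rules against both groups, what survives is: first > second.
(10,7): 10 > 7, satisfies this → Accepted.
(11,6): 11 > 6, satisfies this → Accepted.
(4,11): 4 < 11, does not satisfy this → Rejected.
(1,9): 1 < 9, does not satisfy this → Rejected.
(2,10): 2 < 10, does not satisfy this → Rejected.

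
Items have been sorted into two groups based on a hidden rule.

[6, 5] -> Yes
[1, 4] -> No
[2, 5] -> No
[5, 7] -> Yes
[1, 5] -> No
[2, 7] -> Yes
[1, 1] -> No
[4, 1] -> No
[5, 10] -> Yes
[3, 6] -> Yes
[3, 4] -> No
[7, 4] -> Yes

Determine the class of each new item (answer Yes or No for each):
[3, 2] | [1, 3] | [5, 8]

The simplest hypothesis consistent with all the labels is: sum ≥ 9.

No, No, Yes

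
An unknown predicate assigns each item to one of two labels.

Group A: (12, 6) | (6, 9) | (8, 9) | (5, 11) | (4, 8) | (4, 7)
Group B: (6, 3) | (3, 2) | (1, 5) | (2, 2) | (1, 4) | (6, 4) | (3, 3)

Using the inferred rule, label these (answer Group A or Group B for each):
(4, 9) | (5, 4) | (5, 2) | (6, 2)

Group A, Group B, Group B, Group B

The simplest hypothesis consistent with all the labels is: sum ≥ 11.
Group A: (4, 9), since 4+9 = 13. Group B: (5, 4), since 5+4 = 9. Group B: (5, 2), since 5+2 = 7. Group B: (6, 2), since 6+2 = 8.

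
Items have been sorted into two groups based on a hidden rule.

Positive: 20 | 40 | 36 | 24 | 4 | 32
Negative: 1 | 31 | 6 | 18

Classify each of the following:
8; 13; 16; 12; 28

Positive, Negative, Positive, Positive, Positive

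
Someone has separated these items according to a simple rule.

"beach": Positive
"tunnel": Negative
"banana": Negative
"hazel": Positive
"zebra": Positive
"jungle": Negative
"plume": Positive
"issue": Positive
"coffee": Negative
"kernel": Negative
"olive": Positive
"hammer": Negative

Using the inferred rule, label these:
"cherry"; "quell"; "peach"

Every 'Positive' example satisfies: odd length. None of the 'Negative' examples do.
"cherry": Negative (length 6).
"quell": Positive (length 5).
"peach": Positive (length 5).

Negative, Positive, Positive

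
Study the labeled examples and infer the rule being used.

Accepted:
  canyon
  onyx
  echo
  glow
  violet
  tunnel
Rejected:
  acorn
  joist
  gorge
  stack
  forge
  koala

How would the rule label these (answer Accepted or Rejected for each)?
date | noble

Accepted, Rejected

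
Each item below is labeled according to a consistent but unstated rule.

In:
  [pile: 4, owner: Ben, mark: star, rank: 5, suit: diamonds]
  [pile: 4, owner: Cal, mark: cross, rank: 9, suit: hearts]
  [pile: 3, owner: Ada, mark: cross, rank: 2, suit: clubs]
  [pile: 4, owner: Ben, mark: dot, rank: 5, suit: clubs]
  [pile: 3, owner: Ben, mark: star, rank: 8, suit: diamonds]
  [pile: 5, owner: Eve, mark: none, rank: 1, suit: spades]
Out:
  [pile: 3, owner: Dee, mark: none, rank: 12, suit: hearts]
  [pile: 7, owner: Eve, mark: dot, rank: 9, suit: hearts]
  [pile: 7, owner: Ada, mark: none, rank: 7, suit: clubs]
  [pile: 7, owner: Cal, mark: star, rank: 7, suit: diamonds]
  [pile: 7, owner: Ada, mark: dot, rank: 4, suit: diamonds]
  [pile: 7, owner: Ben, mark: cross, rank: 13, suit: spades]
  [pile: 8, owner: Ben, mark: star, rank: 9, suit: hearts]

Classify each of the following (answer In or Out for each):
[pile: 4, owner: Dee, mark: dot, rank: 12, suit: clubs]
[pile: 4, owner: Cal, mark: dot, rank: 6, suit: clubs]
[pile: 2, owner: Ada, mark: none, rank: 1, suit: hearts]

Rule: pile ≤ 5 AND rank ≤ 9. This holds for each 'In' example and fails for each 'Out' one.
[pile: 4, owner: Dee, mark: dot, rank: 12, suit: clubs] — pile = 4, rank = 12, hence Out. [pile: 4, owner: Cal, mark: dot, rank: 6, suit: clubs] — pile = 4, rank = 6, hence In. [pile: 2, owner: Ada, mark: none, rank: 1, suit: hearts] — pile = 2, rank = 1, hence In.

Out, In, In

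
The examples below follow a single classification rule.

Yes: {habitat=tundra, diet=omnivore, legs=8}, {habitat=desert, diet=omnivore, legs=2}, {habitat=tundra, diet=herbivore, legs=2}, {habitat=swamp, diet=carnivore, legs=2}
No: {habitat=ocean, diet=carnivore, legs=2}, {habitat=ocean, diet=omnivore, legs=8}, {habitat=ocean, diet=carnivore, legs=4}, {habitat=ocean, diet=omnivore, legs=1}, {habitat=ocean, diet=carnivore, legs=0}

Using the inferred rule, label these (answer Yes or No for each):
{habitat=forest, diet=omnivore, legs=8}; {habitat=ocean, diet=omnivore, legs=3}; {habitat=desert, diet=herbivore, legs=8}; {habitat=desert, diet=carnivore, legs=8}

Yes, No, Yes, Yes

Comparing the two groups points to one rule — habitat is not ocean.
{habitat=forest, diet=omnivore, legs=8}: habitat is forest, matches → Yes.
{habitat=ocean, diet=omnivore, legs=3}: habitat is ocean, fails this test → No.
{habitat=desert, diet=herbivore, legs=8}: habitat is desert, matches → Yes.
{habitat=desert, diet=carnivore, legs=8}: habitat is desert, matches → Yes.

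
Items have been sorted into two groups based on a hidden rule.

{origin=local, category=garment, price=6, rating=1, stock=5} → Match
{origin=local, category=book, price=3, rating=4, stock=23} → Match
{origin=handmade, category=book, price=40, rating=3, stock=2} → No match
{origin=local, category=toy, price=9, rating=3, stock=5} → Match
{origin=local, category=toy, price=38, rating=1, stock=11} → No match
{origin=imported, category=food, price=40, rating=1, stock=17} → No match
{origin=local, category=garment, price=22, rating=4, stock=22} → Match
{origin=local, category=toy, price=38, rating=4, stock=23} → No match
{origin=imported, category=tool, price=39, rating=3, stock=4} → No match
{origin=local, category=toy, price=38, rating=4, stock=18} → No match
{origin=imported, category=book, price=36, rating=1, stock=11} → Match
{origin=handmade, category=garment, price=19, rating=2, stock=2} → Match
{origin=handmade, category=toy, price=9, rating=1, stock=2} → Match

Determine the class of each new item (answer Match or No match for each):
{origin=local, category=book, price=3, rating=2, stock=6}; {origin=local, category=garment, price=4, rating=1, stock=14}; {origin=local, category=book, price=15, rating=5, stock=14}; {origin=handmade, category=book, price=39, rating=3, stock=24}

The common property of the 'Match' items is: price ≤ 36. No 'No match' item has it.

Match, Match, Match, No match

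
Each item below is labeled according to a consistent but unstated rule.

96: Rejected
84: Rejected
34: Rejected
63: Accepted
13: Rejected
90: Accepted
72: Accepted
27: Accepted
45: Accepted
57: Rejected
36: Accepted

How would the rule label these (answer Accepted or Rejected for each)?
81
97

Accepted, Rejected

All 'Accepted' examples share one property — multiple of 9 — and every 'Rejected' example lacks it.
81: Accepted (81 = 9·9).
97: Rejected (97 = 9·10 + 7).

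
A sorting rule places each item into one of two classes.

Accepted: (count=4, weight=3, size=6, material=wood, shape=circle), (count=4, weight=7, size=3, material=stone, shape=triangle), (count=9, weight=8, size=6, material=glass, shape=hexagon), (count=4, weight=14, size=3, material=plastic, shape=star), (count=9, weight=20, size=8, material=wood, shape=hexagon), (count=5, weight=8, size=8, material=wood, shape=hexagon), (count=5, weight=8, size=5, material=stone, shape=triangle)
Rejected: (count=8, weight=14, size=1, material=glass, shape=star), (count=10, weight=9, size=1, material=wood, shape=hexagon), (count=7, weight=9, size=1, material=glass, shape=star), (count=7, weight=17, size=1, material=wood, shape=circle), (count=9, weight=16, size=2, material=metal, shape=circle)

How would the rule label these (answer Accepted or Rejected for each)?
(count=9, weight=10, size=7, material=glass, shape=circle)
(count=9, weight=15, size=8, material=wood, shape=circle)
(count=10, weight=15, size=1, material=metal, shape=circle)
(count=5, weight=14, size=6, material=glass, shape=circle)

The distinguishing property — size ≥ 3 — holds for all the 'Accepted' cases and none of the 'Rejected' cases.

Accepted, Accepted, Rejected, Accepted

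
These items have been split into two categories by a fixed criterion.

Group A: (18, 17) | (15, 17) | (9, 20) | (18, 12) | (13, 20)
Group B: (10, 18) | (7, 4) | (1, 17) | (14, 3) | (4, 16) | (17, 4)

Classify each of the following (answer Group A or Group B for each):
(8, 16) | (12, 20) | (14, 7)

Every 'Group A' example satisfies: sum ≥ 29. None of the 'Group B' examples do.
(8, 16) → 8+16 = 24 → Group B.
(12, 20) → 12+20 = 32 → Group A.
(14, 7) → 14+7 = 21 → Group B.

Group B, Group A, Group B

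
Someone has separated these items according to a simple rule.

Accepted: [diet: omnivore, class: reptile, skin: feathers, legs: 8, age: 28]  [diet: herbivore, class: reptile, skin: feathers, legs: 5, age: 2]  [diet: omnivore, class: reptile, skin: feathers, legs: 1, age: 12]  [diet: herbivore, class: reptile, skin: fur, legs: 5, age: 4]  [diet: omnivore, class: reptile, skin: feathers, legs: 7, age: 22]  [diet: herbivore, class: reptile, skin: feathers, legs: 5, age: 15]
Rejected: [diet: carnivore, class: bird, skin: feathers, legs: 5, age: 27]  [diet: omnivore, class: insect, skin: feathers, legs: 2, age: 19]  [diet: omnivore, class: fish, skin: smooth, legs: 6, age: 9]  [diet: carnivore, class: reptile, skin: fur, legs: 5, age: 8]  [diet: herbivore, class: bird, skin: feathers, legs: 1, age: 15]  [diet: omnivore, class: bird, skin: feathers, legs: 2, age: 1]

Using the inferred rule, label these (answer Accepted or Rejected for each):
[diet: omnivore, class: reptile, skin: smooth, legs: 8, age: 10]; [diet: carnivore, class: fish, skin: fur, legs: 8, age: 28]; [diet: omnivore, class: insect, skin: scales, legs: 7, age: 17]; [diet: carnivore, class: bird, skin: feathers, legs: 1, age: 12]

All 'Accepted' examples share one property — class is reptile AND age ≠ 8 — and every 'Rejected' example lacks it.
Accepted: [diet: omnivore, class: reptile, skin: smooth, legs: 8, age: 10], since class is reptile, age = 10. Rejected: [diet: carnivore, class: fish, skin: fur, legs: 8, age: 28], since class is fish, age = 28. Rejected: [diet: omnivore, class: insect, skin: scales, legs: 7, age: 17], since class is insect, age = 17. Rejected: [diet: carnivore, class: bird, skin: feathers, legs: 1, age: 12], since class is bird, age = 12.

Accepted, Rejected, Rejected, Rejected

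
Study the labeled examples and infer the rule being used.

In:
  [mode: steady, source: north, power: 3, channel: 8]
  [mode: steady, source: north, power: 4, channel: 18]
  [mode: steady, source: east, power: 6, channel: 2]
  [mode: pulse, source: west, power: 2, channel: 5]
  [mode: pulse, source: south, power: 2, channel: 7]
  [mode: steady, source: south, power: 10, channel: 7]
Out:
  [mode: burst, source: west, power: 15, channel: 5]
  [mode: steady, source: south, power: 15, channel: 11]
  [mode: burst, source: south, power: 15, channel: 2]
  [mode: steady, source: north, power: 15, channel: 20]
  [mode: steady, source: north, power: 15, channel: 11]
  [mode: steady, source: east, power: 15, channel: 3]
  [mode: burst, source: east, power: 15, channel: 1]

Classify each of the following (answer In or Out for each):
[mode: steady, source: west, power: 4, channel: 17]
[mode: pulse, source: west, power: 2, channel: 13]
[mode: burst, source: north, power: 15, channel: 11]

The distinguishing property — power ≤ 10 — holds for all the 'In' cases and none of the 'Out' cases.
[mode: steady, source: west, power: 4, channel: 17]: power = 4, satisfies this → In.
[mode: pulse, source: west, power: 2, channel: 13]: power = 2, satisfies this → In.
[mode: burst, source: north, power: 15, channel: 11]: power = 15, lacks this property → Out.

In, In, Out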